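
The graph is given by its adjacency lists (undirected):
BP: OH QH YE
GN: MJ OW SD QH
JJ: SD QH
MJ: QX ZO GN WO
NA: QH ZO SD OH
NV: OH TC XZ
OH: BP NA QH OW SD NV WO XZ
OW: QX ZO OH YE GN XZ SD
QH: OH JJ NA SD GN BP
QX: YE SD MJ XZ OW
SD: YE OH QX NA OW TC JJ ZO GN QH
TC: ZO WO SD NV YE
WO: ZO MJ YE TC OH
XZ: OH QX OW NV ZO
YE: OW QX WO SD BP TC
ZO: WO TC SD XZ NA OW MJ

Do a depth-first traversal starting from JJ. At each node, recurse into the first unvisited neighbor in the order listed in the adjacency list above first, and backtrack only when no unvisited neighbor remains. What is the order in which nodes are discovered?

JJ -> SD -> YE -> OW -> QX -> MJ -> ZO -> WO -> TC -> NV -> OH -> BP -> QH -> NA -> GN -> XZ

Visit JJ
JJ → SD
SD → YE
YE → OW
OW → QX
QX → MJ
MJ → ZO
ZO → WO
WO → TC
TC → NV
NV → OH
OH → BP
BP → QH
QH → NA
QH → GN
OH → XZ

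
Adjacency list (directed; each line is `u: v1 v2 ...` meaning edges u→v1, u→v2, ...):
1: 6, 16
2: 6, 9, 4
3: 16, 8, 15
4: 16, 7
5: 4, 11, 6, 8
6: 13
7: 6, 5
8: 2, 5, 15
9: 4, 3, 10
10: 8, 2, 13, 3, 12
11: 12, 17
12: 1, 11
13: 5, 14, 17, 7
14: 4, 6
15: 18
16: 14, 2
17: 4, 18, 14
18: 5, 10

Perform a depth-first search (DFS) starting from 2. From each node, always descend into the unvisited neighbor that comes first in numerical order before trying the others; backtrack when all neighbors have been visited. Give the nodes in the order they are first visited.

Visit 2
2 → 4
4 → 7
7 → 5
5 → 6
6 → 13
13 → 14
13 → 17
17 → 18
18 → 10
10 → 3
3 → 8
8 → 15
3 → 16
10 → 12
12 → 1
12 → 11
2 → 9

2, 4, 7, 5, 6, 13, 14, 17, 18, 10, 3, 8, 15, 16, 12, 1, 11, 9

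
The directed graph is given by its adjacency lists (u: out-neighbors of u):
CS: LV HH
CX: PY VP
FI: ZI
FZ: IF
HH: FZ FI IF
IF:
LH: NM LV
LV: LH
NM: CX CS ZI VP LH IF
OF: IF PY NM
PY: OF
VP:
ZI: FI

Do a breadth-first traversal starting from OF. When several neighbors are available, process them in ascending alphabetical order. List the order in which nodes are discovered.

OF → IF → NM → PY → CS → CX → LH → VP → ZI → HH → LV → FI → FZ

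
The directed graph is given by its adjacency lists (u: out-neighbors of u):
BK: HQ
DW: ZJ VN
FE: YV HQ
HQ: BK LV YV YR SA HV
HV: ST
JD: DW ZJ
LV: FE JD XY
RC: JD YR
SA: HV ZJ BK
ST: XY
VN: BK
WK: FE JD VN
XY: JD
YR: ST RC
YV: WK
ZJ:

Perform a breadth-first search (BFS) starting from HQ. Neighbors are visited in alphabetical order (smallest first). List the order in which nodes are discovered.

HQ, BK, HV, LV, SA, YR, YV, ST, FE, JD, XY, ZJ, RC, WK, DW, VN

Visit HQ; enqueue BK, HV, LV, SA, YR, YV → queue [BK, HV, LV, SA, YR, YV]
Visit BK → queue [HV, LV, SA, YR, YV]
Visit HV; enqueue ST → queue [LV, SA, YR, YV, ST]
Visit LV; enqueue FE, JD, XY → queue [SA, YR, YV, ST, FE, JD, XY]
Visit SA; enqueue ZJ → queue [YR, YV, ST, FE, JD, XY, ZJ]
Visit YR; enqueue RC → queue [YV, ST, FE, JD, XY, ZJ, RC]
Visit YV; enqueue WK → queue [ST, FE, JD, XY, ZJ, RC, WK]
Visit ST → queue [FE, JD, XY, ZJ, RC, WK]
Visit FE → queue [JD, XY, ZJ, RC, WK]
Visit JD; enqueue DW → queue [XY, ZJ, RC, WK, DW]
Visit XY → queue [ZJ, RC, WK, DW]
Visit ZJ → queue [RC, WK, DW]
Visit RC → queue [WK, DW]
Visit WK; enqueue VN → queue [DW, VN]
Visit DW → queue [VN]
Visit VN → queue []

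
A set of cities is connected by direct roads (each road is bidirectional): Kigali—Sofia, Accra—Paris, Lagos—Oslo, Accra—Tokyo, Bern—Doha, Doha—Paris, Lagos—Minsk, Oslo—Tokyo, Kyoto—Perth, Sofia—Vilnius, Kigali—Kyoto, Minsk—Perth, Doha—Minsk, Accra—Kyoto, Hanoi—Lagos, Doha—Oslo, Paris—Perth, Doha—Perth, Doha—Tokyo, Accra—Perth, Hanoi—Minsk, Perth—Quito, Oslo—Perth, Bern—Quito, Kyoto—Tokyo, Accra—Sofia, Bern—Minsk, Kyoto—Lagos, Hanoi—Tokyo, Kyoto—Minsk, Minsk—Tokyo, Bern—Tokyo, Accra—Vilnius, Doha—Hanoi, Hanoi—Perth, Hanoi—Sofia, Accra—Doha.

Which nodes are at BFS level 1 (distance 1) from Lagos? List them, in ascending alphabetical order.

Level 0: Lagos
Level 1: Hanoi, Kyoto, Minsk, Oslo
Level 2: Accra, Bern, Doha, Kigali, Perth, Sofia, Tokyo
Level 3: Paris, Quito, Vilnius

Hanoi, Kyoto, Minsk, Oslo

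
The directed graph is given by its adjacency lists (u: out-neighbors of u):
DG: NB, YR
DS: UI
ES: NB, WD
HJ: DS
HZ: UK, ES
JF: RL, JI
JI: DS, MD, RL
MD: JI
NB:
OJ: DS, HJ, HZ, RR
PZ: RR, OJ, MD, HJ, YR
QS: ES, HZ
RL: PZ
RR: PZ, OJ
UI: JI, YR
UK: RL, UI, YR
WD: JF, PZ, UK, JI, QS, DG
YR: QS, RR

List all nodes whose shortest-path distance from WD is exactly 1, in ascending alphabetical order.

Level 0: WD
Level 1: DG, JF, JI, PZ, QS, UK
Level 2: DS, ES, HJ, HZ, MD, NB, OJ, RL, RR, UI, YR

DG, JF, JI, PZ, QS, UK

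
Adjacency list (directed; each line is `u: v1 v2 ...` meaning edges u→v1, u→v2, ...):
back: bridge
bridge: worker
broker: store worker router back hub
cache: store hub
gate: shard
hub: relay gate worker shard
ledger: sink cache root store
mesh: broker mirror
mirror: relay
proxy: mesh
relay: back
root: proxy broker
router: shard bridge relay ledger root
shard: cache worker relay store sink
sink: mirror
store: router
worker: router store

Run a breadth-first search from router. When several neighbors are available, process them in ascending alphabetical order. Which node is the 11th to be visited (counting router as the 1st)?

back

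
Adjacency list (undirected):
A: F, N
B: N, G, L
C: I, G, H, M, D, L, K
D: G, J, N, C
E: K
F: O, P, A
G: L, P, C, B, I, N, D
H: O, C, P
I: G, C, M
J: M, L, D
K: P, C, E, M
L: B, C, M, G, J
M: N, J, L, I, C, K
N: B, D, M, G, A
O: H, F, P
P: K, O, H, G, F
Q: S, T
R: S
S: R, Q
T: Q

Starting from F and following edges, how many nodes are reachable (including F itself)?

16

BFS from F visits: F, O, P, A, H, K, G, N, C, E, M, L, B, I, D, J
Reachable nodes: 16 of 20 total.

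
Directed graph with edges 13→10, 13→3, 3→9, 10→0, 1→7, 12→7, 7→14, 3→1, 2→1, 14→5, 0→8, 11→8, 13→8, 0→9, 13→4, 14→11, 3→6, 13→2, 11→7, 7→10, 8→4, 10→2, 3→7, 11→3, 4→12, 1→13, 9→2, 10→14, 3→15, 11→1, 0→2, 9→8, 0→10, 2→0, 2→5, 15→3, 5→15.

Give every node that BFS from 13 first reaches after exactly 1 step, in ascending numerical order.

2, 3, 4, 8, 10

Level 0: 13
Level 1: 2, 3, 4, 8, 10
Level 2: 0, 1, 5, 6, 7, 9, 12, 14, 15
Level 3: 11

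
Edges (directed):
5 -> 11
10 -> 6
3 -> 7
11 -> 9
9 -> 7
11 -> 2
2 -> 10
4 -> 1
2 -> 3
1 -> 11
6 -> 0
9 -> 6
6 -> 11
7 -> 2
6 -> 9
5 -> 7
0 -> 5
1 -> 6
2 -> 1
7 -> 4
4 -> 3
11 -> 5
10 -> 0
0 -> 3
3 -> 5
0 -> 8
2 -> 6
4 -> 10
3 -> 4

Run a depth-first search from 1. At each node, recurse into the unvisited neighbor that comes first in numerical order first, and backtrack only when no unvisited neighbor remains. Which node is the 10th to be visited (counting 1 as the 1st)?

Visit 1
1 → 6
6 → 0
0 → 3
3 → 4
4 → 10
3 → 5
5 → 7
7 → 2
5 → 11
11 → 9
0 → 8

Visit order: 1, 6, 0, 3, 4, 10, 5, 7, 2, 11, 9, 8

11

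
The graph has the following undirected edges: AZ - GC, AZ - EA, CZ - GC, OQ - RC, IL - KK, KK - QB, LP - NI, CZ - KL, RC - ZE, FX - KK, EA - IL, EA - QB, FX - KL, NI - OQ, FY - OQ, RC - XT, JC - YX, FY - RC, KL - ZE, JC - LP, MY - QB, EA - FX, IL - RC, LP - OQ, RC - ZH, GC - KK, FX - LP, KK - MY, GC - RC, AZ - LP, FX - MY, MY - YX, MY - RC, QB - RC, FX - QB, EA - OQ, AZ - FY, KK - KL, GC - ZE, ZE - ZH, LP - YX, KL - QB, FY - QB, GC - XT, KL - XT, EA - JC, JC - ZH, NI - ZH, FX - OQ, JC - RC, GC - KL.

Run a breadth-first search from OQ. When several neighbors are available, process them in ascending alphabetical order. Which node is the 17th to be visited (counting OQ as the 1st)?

GC

Visit OQ; enqueue EA, FX, FY, LP, NI, RC → queue [EA, FX, FY, LP, NI, RC]
Visit EA; enqueue AZ, IL, JC, QB → queue [FX, FY, LP, NI, RC, AZ, IL, JC, QB]
Visit FX; enqueue KK, KL, MY → queue [FY, LP, NI, RC, AZ, IL, JC, QB, KK, KL, MY]
Visit FY → queue [LP, NI, RC, AZ, IL, JC, QB, KK, KL, MY]
Visit LP; enqueue YX → queue [NI, RC, AZ, IL, JC, QB, KK, KL, MY, YX]
Visit NI; enqueue ZH → queue [RC, AZ, IL, JC, QB, KK, KL, MY, YX, ZH]
Visit RC; enqueue GC, XT, ZE → queue [AZ, IL, JC, QB, KK, KL, MY, YX, ZH, GC, XT, ZE]
Visit AZ → queue [IL, JC, QB, KK, KL, MY, YX, ZH, GC, XT, ZE]
Visit IL → queue [JC, QB, KK, KL, MY, YX, ZH, GC, XT, ZE]
Visit JC → queue [QB, KK, KL, MY, YX, ZH, GC, XT, ZE]
Visit QB → queue [KK, KL, MY, YX, ZH, GC, XT, ZE]
Visit KK → queue [KL, MY, YX, ZH, GC, XT, ZE]
Visit KL; enqueue CZ → queue [MY, YX, ZH, GC, XT, ZE, CZ]
Visit MY → queue [YX, ZH, GC, XT, ZE, CZ]
Visit YX → queue [ZH, GC, XT, ZE, CZ]
Visit ZH → queue [GC, XT, ZE, CZ]
Visit GC → queue [XT, ZE, CZ]
Visit XT → queue [ZE, CZ]
Visit ZE → queue [CZ]
Visit CZ → queue []

Visit order: OQ, EA, FX, FY, LP, NI, RC, AZ, IL, JC, QB, KK, KL, MY, YX, ZH, GC, XT, ZE, CZ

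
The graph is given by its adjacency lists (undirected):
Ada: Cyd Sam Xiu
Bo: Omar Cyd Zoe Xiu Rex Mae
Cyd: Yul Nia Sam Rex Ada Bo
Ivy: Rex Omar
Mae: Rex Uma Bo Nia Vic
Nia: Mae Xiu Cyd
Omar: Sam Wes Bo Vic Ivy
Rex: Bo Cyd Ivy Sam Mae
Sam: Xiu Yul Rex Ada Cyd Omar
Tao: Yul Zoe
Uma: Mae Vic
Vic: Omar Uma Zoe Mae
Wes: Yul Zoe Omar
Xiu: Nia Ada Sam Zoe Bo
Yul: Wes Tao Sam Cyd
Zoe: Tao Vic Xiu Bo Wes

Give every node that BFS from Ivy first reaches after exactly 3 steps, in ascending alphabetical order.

Level 0: Ivy
Level 1: Omar, Rex
Level 2: Bo, Cyd, Mae, Sam, Vic, Wes
Level 3: Ada, Nia, Uma, Xiu, Yul, Zoe
Level 4: Tao

Ada, Nia, Uma, Xiu, Yul, Zoe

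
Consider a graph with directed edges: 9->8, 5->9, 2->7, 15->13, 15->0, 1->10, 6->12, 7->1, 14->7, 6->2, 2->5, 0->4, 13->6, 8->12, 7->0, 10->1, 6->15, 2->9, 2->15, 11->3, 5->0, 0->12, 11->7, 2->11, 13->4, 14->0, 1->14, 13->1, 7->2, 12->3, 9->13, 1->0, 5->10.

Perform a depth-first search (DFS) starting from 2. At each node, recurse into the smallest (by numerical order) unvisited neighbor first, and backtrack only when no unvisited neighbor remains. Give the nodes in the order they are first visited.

2, 5, 0, 4, 12, 3, 9, 8, 13, 1, 10, 14, 7, 6, 15, 11

Visit 2
2 → 5
5 → 0
0 → 4
0 → 12
12 → 3
5 → 9
9 → 8
9 → 13
13 → 1
1 → 10
1 → 14
14 → 7
13 → 6
6 → 15
2 → 11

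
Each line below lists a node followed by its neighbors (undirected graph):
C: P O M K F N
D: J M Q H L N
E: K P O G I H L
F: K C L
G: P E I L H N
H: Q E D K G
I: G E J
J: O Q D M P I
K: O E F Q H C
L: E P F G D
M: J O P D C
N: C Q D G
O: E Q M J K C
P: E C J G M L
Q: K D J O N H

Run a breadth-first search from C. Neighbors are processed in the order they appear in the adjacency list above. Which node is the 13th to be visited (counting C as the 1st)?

D

Visit C; enqueue P, O, M, K, F, N → queue [P, O, M, K, F, N]
Visit P; enqueue E, J, G, L → queue [O, M, K, F, N, E, J, G, L]
Visit O; enqueue Q → queue [M, K, F, N, E, J, G, L, Q]
Visit M; enqueue D → queue [K, F, N, E, J, G, L, Q, D]
Visit K; enqueue H → queue [F, N, E, J, G, L, Q, D, H]
Visit F → queue [N, E, J, G, L, Q, D, H]
Visit N → queue [E, J, G, L, Q, D, H]
Visit E; enqueue I → queue [J, G, L, Q, D, H, I]
Visit J → queue [G, L, Q, D, H, I]
Visit G → queue [L, Q, D, H, I]
Visit L → queue [Q, D, H, I]
Visit Q → queue [D, H, I]
Visit D → queue [H, I]
Visit H → queue [I]
Visit I → queue []

Visit order: C, P, O, M, K, F, N, E, J, G, L, Q, D, H, I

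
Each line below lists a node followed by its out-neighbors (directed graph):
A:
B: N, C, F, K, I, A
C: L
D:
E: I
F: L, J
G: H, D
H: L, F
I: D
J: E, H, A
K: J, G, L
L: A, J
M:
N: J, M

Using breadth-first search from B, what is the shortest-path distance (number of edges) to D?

2

Level 0: B
Level 1: A, C, F, I, K, N
Level 2: D, G, J, L, M
Level 3: E, H
D first appears at level 2.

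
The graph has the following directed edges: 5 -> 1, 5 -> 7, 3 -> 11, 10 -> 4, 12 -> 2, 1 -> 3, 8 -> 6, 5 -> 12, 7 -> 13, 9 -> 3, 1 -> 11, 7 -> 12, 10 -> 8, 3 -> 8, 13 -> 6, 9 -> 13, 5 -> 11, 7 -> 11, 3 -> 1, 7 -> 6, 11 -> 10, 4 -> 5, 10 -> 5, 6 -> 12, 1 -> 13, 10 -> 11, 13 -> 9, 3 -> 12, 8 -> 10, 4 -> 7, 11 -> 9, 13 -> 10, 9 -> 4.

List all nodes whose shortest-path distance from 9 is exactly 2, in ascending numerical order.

1, 5, 6, 7, 8, 10, 11, 12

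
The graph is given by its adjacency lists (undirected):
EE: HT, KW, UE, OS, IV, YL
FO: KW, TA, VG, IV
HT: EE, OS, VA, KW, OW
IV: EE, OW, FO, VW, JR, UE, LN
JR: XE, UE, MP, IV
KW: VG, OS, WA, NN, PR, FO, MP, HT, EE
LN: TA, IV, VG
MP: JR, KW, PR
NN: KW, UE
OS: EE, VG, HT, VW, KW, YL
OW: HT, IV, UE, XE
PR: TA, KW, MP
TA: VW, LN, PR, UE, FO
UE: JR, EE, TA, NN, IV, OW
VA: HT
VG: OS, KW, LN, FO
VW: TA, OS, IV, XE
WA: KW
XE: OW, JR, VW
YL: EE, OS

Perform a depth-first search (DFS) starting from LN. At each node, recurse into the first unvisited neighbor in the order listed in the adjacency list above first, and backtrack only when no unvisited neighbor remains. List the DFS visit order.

LN -> TA -> VW -> OS -> EE -> HT -> VA -> KW -> VG -> FO -> IV -> OW -> UE -> JR -> XE -> MP -> PR -> NN -> WA -> YL

Visit LN
LN → TA
TA → VW
VW → OS
OS → EE
EE → HT
HT → VA
HT → KW
KW → VG
VG → FO
FO → IV
IV → OW
OW → UE
UE → JR
JR → XE
JR → MP
MP → PR
UE → NN
KW → WA
EE → YL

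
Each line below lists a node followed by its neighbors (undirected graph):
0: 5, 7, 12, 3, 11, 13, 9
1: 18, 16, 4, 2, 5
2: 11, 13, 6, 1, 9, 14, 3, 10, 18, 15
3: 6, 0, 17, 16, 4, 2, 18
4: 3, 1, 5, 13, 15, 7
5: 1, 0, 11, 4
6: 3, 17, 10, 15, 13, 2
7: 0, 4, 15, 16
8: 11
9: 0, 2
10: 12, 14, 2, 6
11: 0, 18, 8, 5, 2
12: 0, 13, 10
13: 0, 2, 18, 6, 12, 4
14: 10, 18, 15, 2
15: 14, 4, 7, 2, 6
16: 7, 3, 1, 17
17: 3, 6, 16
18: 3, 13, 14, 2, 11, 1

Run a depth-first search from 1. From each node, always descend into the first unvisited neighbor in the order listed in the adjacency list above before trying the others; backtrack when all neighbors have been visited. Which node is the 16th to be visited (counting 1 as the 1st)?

Visit 1
1 → 18
18 → 3
3 → 6
6 → 17
17 → 16
16 → 7
7 → 0
0 → 5
5 → 11
11 → 8
11 → 2
2 → 13
13 → 12
12 → 10
10 → 14
14 → 15
15 → 4
2 → 9

Visit order: 1, 18, 3, 6, 17, 16, 7, 0, 5, 11, 8, 2, 13, 12, 10, 14, 15, 4, 9

14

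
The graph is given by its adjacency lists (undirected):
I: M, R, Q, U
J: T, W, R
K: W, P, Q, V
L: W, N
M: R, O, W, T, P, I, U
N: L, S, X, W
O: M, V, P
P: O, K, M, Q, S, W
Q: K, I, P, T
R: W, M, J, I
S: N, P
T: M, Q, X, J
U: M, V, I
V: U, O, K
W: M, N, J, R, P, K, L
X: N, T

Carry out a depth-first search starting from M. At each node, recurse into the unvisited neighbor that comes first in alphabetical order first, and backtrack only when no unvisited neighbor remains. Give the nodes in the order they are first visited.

M → I → Q → K → P → O → V → U → S → N → L → W → J → R → T → X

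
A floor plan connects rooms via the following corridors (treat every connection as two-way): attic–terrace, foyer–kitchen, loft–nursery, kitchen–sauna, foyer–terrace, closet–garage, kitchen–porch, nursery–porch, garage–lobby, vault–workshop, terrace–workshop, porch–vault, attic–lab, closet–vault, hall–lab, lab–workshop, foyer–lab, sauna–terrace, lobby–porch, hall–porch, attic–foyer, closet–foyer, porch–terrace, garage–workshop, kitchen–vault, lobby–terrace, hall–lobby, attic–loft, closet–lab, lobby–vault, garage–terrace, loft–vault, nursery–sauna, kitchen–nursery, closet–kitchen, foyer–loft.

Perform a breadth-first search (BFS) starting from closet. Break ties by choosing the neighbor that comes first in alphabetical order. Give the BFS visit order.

closet, foyer, garage, kitchen, lab, vault, attic, loft, terrace, lobby, workshop, nursery, porch, sauna, hall

Visit closet; enqueue foyer, garage, kitchen, lab, vault → queue [foyer, garage, kitchen, lab, vault]
Visit foyer; enqueue attic, loft, terrace → queue [garage, kitchen, lab, vault, attic, loft, terrace]
Visit garage; enqueue lobby, workshop → queue [kitchen, lab, vault, attic, loft, terrace, lobby, workshop]
Visit kitchen; enqueue nursery, porch, sauna → queue [lab, vault, attic, loft, terrace, lobby, workshop, nursery, porch, sauna]
Visit lab; enqueue hall → queue [vault, attic, loft, terrace, lobby, workshop, nursery, porch, sauna, hall]
Visit vault → queue [attic, loft, terrace, lobby, workshop, nursery, porch, sauna, hall]
Visit attic → queue [loft, terrace, lobby, workshop, nursery, porch, sauna, hall]
Visit loft → queue [terrace, lobby, workshop, nursery, porch, sauna, hall]
Visit terrace → queue [lobby, workshop, nursery, porch, sauna, hall]
Visit lobby → queue [workshop, nursery, porch, sauna, hall]
Visit workshop → queue [nursery, porch, sauna, hall]
Visit nursery → queue [porch, sauna, hall]
Visit porch → queue [sauna, hall]
Visit sauna → queue [hall]
Visit hall → queue []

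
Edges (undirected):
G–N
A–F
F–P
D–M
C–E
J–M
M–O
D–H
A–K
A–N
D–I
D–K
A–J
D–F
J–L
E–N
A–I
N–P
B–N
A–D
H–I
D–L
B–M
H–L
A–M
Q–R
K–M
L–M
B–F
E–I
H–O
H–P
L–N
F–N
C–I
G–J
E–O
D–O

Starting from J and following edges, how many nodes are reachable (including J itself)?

16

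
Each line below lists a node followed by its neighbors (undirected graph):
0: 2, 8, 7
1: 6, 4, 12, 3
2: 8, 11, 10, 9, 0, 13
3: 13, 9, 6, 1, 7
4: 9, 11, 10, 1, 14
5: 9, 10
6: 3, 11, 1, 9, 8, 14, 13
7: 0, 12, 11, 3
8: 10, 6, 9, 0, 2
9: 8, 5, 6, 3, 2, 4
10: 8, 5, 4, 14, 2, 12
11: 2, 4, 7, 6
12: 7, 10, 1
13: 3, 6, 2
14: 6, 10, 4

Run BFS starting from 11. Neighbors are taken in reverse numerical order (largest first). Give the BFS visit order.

Visit 11; enqueue 7, 6, 4, 2 → queue [7, 6, 4, 2]
Visit 7; enqueue 12, 3, 0 → queue [6, 4, 2, 12, 3, 0]
Visit 6; enqueue 14, 13, 9, 8, 1 → queue [4, 2, 12, 3, 0, 14, 13, 9, 8, 1]
Visit 4; enqueue 10 → queue [2, 12, 3, 0, 14, 13, 9, 8, 1, 10]
Visit 2 → queue [12, 3, 0, 14, 13, 9, 8, 1, 10]
Visit 12 → queue [3, 0, 14, 13, 9, 8, 1, 10]
Visit 3 → queue [0, 14, 13, 9, 8, 1, 10]
Visit 0 → queue [14, 13, 9, 8, 1, 10]
Visit 14 → queue [13, 9, 8, 1, 10]
Visit 13 → queue [9, 8, 1, 10]
Visit 9; enqueue 5 → queue [8, 1, 10, 5]
Visit 8 → queue [1, 10, 5]
Visit 1 → queue [10, 5]
Visit 10 → queue [5]
Visit 5 → queue []

11, 7, 6, 4, 2, 12, 3, 0, 14, 13, 9, 8, 1, 10, 5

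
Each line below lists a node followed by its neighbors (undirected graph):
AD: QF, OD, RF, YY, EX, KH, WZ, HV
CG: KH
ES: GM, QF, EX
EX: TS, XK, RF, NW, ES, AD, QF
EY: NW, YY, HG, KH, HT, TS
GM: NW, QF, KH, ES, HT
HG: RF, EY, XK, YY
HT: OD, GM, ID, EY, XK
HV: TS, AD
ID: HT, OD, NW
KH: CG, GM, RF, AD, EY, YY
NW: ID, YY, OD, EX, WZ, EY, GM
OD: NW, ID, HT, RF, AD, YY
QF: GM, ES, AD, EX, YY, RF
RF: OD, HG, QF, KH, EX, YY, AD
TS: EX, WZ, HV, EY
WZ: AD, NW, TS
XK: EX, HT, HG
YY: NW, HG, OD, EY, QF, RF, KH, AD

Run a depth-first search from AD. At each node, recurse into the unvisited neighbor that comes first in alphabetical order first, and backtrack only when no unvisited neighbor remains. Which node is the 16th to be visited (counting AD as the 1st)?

TS

Visit AD
AD → EX
EX → ES
ES → GM
GM → HT
HT → EY
EY → HG
HG → RF
RF → KH
KH → CG
KH → YY
YY → NW
NW → ID
ID → OD
NW → WZ
WZ → TS
TS → HV
YY → QF
HG → XK

Visit order: AD, EX, ES, GM, HT, EY, HG, RF, KH, CG, YY, NW, ID, OD, WZ, TS, HV, QF, XK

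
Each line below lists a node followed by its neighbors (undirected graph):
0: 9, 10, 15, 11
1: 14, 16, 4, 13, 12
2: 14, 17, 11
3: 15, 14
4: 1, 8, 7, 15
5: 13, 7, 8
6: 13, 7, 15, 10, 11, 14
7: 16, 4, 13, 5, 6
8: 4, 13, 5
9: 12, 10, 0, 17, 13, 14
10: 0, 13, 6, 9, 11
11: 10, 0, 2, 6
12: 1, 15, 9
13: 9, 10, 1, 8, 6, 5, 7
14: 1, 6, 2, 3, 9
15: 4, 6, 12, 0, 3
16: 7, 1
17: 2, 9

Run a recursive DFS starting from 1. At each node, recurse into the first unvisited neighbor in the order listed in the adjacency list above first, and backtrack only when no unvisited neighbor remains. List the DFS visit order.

1, 14, 6, 13, 9, 12, 15, 4, 8, 5, 7, 16, 0, 10, 11, 2, 17, 3

Visit 1
1 → 14
14 → 6
6 → 13
13 → 9
9 → 12
12 → 15
15 → 4
4 → 8
8 → 5
5 → 7
7 → 16
15 → 0
0 → 10
10 → 11
11 → 2
2 → 17
15 → 3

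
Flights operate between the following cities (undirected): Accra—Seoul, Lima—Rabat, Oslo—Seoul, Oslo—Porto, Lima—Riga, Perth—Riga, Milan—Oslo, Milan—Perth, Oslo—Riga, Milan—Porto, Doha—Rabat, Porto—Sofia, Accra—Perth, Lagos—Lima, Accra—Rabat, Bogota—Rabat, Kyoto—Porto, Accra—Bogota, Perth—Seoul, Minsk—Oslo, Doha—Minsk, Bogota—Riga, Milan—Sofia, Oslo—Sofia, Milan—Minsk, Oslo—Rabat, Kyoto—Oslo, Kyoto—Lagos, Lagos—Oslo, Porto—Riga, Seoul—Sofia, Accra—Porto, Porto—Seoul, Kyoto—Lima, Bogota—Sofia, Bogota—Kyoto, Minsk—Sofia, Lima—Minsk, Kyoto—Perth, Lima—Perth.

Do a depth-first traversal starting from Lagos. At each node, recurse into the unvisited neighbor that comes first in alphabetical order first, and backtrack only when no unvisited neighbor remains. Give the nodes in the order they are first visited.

Lagos, Kyoto, Bogota, Accra, Perth, Lima, Minsk, Doha, Rabat, Oslo, Milan, Porto, Riga, Seoul, Sofia

Visit Lagos
Lagos → Kyoto
Kyoto → Bogota
Bogota → Accra
Accra → Perth
Perth → Lima
Lima → Minsk
Minsk → Doha
Doha → Rabat
Rabat → Oslo
Oslo → Milan
Milan → Porto
Porto → Riga
Porto → Seoul
Seoul → Sofia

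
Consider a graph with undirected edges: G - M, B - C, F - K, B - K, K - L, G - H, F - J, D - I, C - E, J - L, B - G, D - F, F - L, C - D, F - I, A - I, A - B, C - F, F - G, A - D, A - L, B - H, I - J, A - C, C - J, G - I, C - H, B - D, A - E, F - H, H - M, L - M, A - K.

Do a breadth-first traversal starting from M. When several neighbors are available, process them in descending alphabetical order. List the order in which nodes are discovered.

Visit M; enqueue L, H, G → queue [L, H, G]
Visit L; enqueue K, J, F, A → queue [H, G, K, J, F, A]
Visit H; enqueue C, B → queue [G, K, J, F, A, C, B]
Visit G; enqueue I → queue [K, J, F, A, C, B, I]
Visit K → queue [J, F, A, C, B, I]
Visit J → queue [F, A, C, B, I]
Visit F; enqueue D → queue [A, C, B, I, D]
Visit A; enqueue E → queue [C, B, I, D, E]
Visit C → queue [B, I, D, E]
Visit B → queue [I, D, E]
Visit I → queue [D, E]
Visit D → queue [E]
Visit E → queue []

M L H G K J F A C B I D E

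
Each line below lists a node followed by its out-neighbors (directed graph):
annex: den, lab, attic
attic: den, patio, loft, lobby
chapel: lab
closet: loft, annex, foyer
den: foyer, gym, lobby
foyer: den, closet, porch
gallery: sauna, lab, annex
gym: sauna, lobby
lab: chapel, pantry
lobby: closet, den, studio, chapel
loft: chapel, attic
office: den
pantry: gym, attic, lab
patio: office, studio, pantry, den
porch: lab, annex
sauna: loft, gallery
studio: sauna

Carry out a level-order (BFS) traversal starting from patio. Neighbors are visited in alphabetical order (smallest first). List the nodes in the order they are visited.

patio den office pantry studio foyer gym lobby attic lab sauna closet porch chapel loft gallery annex

Visit patio; enqueue den, office, pantry, studio → queue [den, office, pantry, studio]
Visit den; enqueue foyer, gym, lobby → queue [office, pantry, studio, foyer, gym, lobby]
Visit office → queue [pantry, studio, foyer, gym, lobby]
Visit pantry; enqueue attic, lab → queue [studio, foyer, gym, lobby, attic, lab]
Visit studio; enqueue sauna → queue [foyer, gym, lobby, attic, lab, sauna]
Visit foyer; enqueue closet, porch → queue [gym, lobby, attic, lab, sauna, closet, porch]
Visit gym → queue [lobby, attic, lab, sauna, closet, porch]
Visit lobby; enqueue chapel → queue [attic, lab, sauna, closet, porch, chapel]
Visit attic; enqueue loft → queue [lab, sauna, closet, porch, chapel, loft]
Visit lab → queue [sauna, closet, porch, chapel, loft]
Visit sauna; enqueue gallery → queue [closet, porch, chapel, loft, gallery]
Visit closet; enqueue annex → queue [porch, chapel, loft, gallery, annex]
Visit porch → queue [chapel, loft, gallery, annex]
Visit chapel → queue [loft, gallery, annex]
Visit loft → queue [gallery, annex]
Visit gallery → queue [annex]
Visit annex → queue []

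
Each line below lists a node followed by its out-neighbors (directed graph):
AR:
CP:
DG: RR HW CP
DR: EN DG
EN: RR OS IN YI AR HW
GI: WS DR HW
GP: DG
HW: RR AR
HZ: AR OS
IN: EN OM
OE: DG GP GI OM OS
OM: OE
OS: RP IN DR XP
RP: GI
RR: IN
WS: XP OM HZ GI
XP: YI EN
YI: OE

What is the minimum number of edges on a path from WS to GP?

3

Level 0: WS
Level 1: GI, HZ, OM, XP
Level 2: AR, DR, EN, HW, OE, OS, YI
Level 3: DG, GP, IN, RP, RR
Level 4: CP
GP first appears at level 3.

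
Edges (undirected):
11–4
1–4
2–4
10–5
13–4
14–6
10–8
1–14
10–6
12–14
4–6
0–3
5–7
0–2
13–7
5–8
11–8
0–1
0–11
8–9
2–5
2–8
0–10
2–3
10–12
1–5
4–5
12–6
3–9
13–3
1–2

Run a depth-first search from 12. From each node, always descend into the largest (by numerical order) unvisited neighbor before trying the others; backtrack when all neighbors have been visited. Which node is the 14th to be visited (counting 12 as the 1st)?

0

Visit 12
12 → 14
14 → 6
6 → 10
10 → 8
8 → 11
11 → 4
4 → 13
13 → 7
7 → 5
5 → 2
2 → 3
3 → 9
3 → 0
0 → 1

Visit order: 12, 14, 6, 10, 8, 11, 4, 13, 7, 5, 2, 3, 9, 0, 1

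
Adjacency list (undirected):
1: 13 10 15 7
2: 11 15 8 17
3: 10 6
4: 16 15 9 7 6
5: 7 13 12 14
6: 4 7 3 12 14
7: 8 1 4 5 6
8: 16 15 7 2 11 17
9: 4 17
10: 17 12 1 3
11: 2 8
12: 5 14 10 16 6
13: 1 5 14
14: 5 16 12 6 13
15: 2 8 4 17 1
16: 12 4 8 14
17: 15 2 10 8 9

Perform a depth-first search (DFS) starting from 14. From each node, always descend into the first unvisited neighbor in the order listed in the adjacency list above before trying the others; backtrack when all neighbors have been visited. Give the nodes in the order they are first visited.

Visit 14
14 → 5
5 → 7
7 → 8
8 → 16
16 → 12
12 → 10
10 → 17
17 → 15
15 → 2
2 → 11
15 → 4
4 → 9
4 → 6
6 → 3
15 → 1
1 → 13

14 5 7 8 16 12 10 17 15 2 11 4 9 6 3 1 13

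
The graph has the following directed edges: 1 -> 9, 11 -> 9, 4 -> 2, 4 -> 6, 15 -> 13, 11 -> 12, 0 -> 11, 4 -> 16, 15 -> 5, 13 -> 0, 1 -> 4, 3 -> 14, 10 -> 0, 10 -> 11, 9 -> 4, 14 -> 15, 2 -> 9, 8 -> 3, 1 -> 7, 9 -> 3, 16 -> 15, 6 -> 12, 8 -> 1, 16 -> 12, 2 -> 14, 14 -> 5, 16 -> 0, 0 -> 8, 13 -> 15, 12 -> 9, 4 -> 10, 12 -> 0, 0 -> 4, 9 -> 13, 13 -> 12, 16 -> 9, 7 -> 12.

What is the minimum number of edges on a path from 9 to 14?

Level 0: 9
Level 1: 3, 4, 13
Level 2: 0, 2, 6, 10, 12, 14, 15, 16
Level 3: 5, 8, 11
Level 4: 1
Level 5: 7
14 first appears at level 2.

2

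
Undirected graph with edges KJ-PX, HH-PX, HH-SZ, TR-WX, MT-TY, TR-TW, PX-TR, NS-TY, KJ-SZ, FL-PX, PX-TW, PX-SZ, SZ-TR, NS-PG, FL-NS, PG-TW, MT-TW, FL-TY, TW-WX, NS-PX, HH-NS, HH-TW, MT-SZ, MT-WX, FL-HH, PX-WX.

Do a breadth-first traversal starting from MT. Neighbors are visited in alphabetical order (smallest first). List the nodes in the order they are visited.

Visit MT; enqueue SZ, TW, TY, WX → queue [SZ, TW, TY, WX]
Visit SZ; enqueue HH, KJ, PX, TR → queue [TW, TY, WX, HH, KJ, PX, TR]
Visit TW; enqueue PG → queue [TY, WX, HH, KJ, PX, TR, PG]
Visit TY; enqueue FL, NS → queue [WX, HH, KJ, PX, TR, PG, FL, NS]
Visit WX → queue [HH, KJ, PX, TR, PG, FL, NS]
Visit HH → queue [KJ, PX, TR, PG, FL, NS]
Visit KJ → queue [PX, TR, PG, FL, NS]
Visit PX → queue [TR, PG, FL, NS]
Visit TR → queue [PG, FL, NS]
Visit PG → queue [FL, NS]
Visit FL → queue [NS]
Visit NS → queue []

MT -> SZ -> TW -> TY -> WX -> HH -> KJ -> PX -> TR -> PG -> FL -> NS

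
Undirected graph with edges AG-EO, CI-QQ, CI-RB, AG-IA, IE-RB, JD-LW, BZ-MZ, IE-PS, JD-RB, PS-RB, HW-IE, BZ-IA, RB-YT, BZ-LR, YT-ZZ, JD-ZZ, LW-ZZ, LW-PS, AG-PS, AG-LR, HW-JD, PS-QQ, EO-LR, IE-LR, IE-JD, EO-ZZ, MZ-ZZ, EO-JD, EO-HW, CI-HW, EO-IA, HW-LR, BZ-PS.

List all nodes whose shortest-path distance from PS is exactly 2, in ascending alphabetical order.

Level 0: PS
Level 1: AG, BZ, IE, LW, QQ, RB
Level 2: CI, EO, HW, IA, JD, LR, MZ, YT, ZZ

CI, EO, HW, IA, JD, LR, MZ, YT, ZZ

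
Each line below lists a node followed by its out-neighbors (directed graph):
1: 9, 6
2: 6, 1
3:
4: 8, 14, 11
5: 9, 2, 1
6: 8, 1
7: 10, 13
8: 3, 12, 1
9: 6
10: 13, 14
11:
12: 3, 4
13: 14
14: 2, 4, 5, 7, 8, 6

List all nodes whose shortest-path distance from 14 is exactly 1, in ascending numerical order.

2, 4, 5, 6, 7, 8

Level 0: 14
Level 1: 2, 4, 5, 6, 7, 8
Level 2: 1, 3, 9, 10, 11, 12, 13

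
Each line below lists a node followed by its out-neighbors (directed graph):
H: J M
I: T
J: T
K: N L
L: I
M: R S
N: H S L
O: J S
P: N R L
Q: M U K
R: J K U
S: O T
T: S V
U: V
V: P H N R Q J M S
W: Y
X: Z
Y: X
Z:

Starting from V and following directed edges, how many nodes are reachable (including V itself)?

15

BFS from V visits: V, S, R, Q, P, N, M, J, H, T, O, U, K, L, I
Reachable nodes: 15 of 19 total.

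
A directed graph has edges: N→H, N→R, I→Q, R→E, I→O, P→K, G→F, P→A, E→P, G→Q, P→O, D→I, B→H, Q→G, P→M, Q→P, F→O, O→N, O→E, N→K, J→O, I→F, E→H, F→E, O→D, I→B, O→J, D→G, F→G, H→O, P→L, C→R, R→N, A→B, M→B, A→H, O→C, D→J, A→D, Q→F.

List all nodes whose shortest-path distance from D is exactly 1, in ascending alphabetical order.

Level 0: D
Level 1: G, I, J
Level 2: B, F, O, Q
Level 3: C, E, H, N, P
Level 4: A, K, L, M, R

G, I, J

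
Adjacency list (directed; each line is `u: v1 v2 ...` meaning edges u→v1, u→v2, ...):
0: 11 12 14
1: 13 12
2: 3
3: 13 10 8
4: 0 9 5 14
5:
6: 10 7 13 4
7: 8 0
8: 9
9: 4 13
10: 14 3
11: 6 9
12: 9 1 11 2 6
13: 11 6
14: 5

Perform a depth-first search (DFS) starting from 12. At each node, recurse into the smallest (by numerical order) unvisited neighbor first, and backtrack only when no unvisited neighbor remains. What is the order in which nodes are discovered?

12, 1, 13, 6, 4, 0, 11, 9, 14, 5, 7, 8, 10, 3, 2

Visit 12
12 → 1
1 → 13
13 → 6
6 → 4
4 → 0
0 → 11
11 → 9
0 → 14
14 → 5
6 → 7
7 → 8
6 → 10
10 → 3
12 → 2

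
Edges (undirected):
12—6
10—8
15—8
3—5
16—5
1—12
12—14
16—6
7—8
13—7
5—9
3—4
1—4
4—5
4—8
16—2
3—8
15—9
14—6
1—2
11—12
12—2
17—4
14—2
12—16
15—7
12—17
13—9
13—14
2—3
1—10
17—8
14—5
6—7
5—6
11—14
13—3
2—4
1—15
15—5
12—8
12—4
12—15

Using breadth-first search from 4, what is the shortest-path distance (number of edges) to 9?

2

Level 0: 4
Level 1: 1, 2, 3, 5, 8, 12, 17
Level 2: 6, 7, 9, 10, 11, 13, 14, 15, 16
9 first appears at level 2.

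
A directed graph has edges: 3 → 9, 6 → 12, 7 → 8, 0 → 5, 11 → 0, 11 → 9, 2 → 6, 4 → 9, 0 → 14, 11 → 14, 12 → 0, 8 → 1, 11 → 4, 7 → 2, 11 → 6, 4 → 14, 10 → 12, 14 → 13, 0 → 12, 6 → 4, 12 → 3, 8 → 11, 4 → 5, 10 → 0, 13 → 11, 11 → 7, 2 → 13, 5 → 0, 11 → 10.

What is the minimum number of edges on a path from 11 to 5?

Level 0: 11
Level 1: 0, 4, 6, 7, 9, 10, 14
Level 2: 2, 5, 8, 12, 13
Level 3: 1, 3
5 first appears at level 2.

2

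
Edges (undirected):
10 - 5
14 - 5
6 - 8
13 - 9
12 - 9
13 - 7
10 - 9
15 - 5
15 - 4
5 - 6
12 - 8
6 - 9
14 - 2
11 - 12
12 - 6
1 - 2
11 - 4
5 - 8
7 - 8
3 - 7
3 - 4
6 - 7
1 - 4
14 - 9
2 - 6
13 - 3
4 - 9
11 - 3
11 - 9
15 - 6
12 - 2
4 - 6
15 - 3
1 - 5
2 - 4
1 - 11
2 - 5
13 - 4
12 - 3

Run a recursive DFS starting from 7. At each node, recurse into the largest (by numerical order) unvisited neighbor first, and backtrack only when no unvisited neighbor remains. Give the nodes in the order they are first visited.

Visit 7
7 → 13
13 → 9
9 → 14
14 → 5
5 → 15
15 → 6
6 → 12
12 → 11
11 → 4
4 → 3
4 → 2
2 → 1
12 → 8
5 → 10

7, 13, 9, 14, 5, 15, 6, 12, 11, 4, 3, 2, 1, 8, 10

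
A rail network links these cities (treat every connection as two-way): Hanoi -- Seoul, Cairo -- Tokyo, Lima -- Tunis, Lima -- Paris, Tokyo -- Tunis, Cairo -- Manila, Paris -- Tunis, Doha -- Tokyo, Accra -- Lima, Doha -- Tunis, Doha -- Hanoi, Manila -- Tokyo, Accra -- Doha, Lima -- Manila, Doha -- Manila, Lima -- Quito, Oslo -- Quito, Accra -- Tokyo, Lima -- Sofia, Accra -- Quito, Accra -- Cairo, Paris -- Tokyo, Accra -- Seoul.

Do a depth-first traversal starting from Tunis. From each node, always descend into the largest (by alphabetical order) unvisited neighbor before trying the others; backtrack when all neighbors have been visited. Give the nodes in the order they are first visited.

Tunis, Tokyo, Paris, Lima, Sofia, Quito, Oslo, Accra, Seoul, Hanoi, Doha, Manila, Cairo

Visit Tunis
Tunis → Tokyo
Tokyo → Paris
Paris → Lima
Lima → Sofia
Lima → Quito
Quito → Oslo
Quito → Accra
Accra → Seoul
Seoul → Hanoi
Hanoi → Doha
Doha → Manila
Manila → Cairo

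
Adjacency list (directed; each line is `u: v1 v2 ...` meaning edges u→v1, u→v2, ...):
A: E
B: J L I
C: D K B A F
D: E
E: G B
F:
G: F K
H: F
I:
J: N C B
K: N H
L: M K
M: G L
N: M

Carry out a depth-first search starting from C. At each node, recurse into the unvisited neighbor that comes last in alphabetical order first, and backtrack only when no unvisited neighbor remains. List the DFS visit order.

C, K, N, M, L, G, F, H, D, E, B, J, I, A

Visit C
C → K
K → N
N → M
M → L
M → G
G → F
K → H
C → D
D → E
E → B
B → J
B → I
C → A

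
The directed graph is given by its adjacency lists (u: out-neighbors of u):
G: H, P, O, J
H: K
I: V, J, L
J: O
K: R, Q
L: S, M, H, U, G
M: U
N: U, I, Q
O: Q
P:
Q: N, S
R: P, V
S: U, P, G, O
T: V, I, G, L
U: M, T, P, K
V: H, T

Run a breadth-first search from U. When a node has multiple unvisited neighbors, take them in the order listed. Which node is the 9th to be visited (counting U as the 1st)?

L

Visit U; enqueue M, T, P, K → queue [M, T, P, K]
Visit M → queue [T, P, K]
Visit T; enqueue V, I, G, L → queue [P, K, V, I, G, L]
Visit P → queue [K, V, I, G, L]
Visit K; enqueue R, Q → queue [V, I, G, L, R, Q]
Visit V; enqueue H → queue [I, G, L, R, Q, H]
Visit I; enqueue J → queue [G, L, R, Q, H, J]
Visit G; enqueue O → queue [L, R, Q, H, J, O]
Visit L; enqueue S → queue [R, Q, H, J, O, S]
Visit R → queue [Q, H, J, O, S]
Visit Q; enqueue N → queue [H, J, O, S, N]
Visit H → queue [J, O, S, N]
Visit J → queue [O, S, N]
Visit O → queue [S, N]
Visit S → queue [N]
Visit N → queue []

Visit order: U, M, T, P, K, V, I, G, L, R, Q, H, J, O, S, N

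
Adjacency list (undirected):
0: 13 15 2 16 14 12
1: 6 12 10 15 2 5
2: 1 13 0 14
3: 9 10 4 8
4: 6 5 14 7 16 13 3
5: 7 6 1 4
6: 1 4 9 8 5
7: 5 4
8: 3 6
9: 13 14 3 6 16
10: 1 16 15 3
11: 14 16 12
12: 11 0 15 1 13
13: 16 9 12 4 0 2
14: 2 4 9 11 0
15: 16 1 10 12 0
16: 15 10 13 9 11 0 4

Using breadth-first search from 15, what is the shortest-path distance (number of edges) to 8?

3

Level 0: 15
Level 1: 0, 1, 10, 12, 16
Level 2: 2, 3, 4, 5, 6, 9, 11, 13, 14
Level 3: 7, 8
8 first appears at level 3.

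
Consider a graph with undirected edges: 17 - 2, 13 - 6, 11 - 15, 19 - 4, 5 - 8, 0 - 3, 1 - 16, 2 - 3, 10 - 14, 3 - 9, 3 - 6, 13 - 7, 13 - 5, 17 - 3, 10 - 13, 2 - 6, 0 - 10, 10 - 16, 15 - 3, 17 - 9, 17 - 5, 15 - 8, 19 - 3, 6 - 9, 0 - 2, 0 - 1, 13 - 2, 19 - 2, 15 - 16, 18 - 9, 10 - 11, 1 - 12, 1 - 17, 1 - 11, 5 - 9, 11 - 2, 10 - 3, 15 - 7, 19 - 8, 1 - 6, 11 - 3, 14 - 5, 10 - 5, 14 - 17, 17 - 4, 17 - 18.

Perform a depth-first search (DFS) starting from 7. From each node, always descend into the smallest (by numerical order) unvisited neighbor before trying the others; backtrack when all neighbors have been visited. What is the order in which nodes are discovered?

Visit 7
7 → 13
13 → 2
2 → 0
0 → 1
1 → 6
6 → 3
3 → 9
9 → 5
5 → 8
8 → 15
15 → 11
11 → 10
10 → 14
14 → 17
17 → 4
4 → 19
17 → 18
10 → 16
1 → 12

7 -> 13 -> 2 -> 0 -> 1 -> 6 -> 3 -> 9 -> 5 -> 8 -> 15 -> 11 -> 10 -> 14 -> 17 -> 4 -> 19 -> 18 -> 16 -> 12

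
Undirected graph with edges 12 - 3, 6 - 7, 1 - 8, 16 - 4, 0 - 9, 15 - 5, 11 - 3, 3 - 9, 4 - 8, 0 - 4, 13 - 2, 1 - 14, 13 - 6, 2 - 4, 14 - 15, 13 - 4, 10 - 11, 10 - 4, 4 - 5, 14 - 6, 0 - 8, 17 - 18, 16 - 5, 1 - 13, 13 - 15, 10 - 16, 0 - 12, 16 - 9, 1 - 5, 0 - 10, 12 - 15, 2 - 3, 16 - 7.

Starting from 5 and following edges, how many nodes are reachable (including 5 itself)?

17

BFS from 5 visits: 5, 1, 4, 15, 16, 8, 13, 14, 0, 2, 10, 12, 7, 9, 6, 3, 11
Reachable nodes: 17 of 19 total.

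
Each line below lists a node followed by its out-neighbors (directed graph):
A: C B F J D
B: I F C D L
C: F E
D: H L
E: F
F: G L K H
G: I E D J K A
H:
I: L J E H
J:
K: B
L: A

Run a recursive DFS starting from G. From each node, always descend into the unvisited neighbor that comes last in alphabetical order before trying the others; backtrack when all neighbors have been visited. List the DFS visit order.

Visit G
G → K
K → B
B → L
L → A
A → J
A → F
F → H
A → D
A → C
C → E
B → I

G, K, B, L, A, J, F, H, D, C, E, I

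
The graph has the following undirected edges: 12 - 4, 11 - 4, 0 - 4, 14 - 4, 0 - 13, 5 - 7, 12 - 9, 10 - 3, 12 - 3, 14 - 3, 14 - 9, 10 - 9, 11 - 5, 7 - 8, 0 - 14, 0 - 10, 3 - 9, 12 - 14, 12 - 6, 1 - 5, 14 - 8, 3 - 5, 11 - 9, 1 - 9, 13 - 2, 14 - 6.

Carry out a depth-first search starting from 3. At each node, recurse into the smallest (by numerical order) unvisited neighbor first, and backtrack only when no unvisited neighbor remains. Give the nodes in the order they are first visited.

3, 5, 1, 9, 10, 0, 4, 11, 12, 6, 14, 8, 7, 13, 2

Visit 3
3 → 5
5 → 1
1 → 9
9 → 10
10 → 0
0 → 4
4 → 11
4 → 12
12 → 6
6 → 14
14 → 8
8 → 7
0 → 13
13 → 2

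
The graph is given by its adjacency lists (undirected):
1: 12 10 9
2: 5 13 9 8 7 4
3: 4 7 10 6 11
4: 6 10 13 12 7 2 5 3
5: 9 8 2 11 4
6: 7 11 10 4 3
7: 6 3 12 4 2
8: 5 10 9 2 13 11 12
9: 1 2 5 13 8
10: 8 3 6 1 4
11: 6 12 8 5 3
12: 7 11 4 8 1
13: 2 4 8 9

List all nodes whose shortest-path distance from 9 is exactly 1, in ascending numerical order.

1, 2, 5, 8, 13

Level 0: 9
Level 1: 1, 2, 5, 8, 13
Level 2: 4, 7, 10, 11, 12
Level 3: 3, 6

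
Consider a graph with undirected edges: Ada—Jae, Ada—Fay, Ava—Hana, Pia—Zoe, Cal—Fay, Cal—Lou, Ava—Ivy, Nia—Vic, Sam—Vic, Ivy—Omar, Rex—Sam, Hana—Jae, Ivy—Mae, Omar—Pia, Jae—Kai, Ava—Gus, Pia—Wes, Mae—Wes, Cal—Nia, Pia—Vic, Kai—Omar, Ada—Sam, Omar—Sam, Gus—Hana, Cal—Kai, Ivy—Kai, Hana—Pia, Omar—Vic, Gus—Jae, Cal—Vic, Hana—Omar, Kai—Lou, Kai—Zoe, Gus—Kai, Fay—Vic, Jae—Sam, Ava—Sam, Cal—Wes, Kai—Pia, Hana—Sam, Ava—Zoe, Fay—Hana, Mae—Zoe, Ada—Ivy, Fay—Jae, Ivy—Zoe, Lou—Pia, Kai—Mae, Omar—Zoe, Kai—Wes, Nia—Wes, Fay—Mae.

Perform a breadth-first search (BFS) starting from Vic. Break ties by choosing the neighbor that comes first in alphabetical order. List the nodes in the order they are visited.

Vic -> Cal -> Fay -> Nia -> Omar -> Pia -> Sam -> Kai -> Lou -> Wes -> Ada -> Hana -> Jae -> Mae -> Ivy -> Zoe -> Ava -> Rex -> Gus

Visit Vic; enqueue Cal, Fay, Nia, Omar, Pia, Sam → queue [Cal, Fay, Nia, Omar, Pia, Sam]
Visit Cal; enqueue Kai, Lou, Wes → queue [Fay, Nia, Omar, Pia, Sam, Kai, Lou, Wes]
Visit Fay; enqueue Ada, Hana, Jae, Mae → queue [Nia, Omar, Pia, Sam, Kai, Lou, Wes, Ada, Hana, Jae, Mae]
Visit Nia → queue [Omar, Pia, Sam, Kai, Lou, Wes, Ada, Hana, Jae, Mae]
Visit Omar; enqueue Ivy, Zoe → queue [Pia, Sam, Kai, Lou, Wes, Ada, Hana, Jae, Mae, Ivy, Zoe]
Visit Pia → queue [Sam, Kai, Lou, Wes, Ada, Hana, Jae, Mae, Ivy, Zoe]
Visit Sam; enqueue Ava, Rex → queue [Kai, Lou, Wes, Ada, Hana, Jae, Mae, Ivy, Zoe, Ava, Rex]
Visit Kai; enqueue Gus → queue [Lou, Wes, Ada, Hana, Jae, Mae, Ivy, Zoe, Ava, Rex, Gus]
Visit Lou → queue [Wes, Ada, Hana, Jae, Mae, Ivy, Zoe, Ava, Rex, Gus]
Visit Wes → queue [Ada, Hana, Jae, Mae, Ivy, Zoe, Ava, Rex, Gus]
Visit Ada → queue [Hana, Jae, Mae, Ivy, Zoe, Ava, Rex, Gus]
Visit Hana → queue [Jae, Mae, Ivy, Zoe, Ava, Rex, Gus]
Visit Jae → queue [Mae, Ivy, Zoe, Ava, Rex, Gus]
Visit Mae → queue [Ivy, Zoe, Ava, Rex, Gus]
Visit Ivy → queue [Zoe, Ava, Rex, Gus]
Visit Zoe → queue [Ava, Rex, Gus]
Visit Ava → queue [Rex, Gus]
Visit Rex → queue [Gus]
Visit Gus → queue []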